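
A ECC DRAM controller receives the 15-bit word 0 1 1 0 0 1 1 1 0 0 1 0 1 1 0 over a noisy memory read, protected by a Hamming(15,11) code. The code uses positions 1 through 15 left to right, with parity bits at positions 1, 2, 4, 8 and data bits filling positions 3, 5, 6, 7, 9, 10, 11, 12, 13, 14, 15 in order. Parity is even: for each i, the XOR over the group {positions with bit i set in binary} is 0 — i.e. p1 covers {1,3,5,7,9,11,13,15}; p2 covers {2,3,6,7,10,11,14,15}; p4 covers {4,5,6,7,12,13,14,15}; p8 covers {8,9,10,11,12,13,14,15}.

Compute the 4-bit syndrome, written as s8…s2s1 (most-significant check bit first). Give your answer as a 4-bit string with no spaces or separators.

s1 (pos 1,3,5,7,9,11,13,15): 0⊕1⊕0⊕1⊕0⊕1⊕1⊕0 = 0
s2 (pos 2,3,6,7,10,11,14,15): 1⊕1⊕1⊕1⊕0⊕1⊕1⊕0 = 0
s4 (pos 4,5,6,7,12,13,14,15): 0⊕0⊕1⊕1⊕0⊕1⊕1⊕0 = 0
s8 (pos 8,9,10,11,12,13,14,15): 1⊕0⊕0⊕1⊕0⊕1⊕1⊕0 = 0
Syndrome s8…s1 = 0000 → no error.

0000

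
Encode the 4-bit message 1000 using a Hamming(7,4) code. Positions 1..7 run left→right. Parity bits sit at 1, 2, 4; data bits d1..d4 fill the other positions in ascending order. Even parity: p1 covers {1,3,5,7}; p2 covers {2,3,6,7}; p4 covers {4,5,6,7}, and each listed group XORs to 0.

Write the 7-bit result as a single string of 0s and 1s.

Place data at non-parity positions: p1 p2 1 p4 0 0 0
p1 (pos 1,3,5,7): XOR of data positions = 1⊕0⊕0 = 1
p2 (pos 2,3,6,7): XOR of data positions = 1⊕0⊕0 = 1
p4 (pos 4,5,6,7): XOR of data positions = 0⊕0⊕0 = 0
Codeword: 1110000

1110000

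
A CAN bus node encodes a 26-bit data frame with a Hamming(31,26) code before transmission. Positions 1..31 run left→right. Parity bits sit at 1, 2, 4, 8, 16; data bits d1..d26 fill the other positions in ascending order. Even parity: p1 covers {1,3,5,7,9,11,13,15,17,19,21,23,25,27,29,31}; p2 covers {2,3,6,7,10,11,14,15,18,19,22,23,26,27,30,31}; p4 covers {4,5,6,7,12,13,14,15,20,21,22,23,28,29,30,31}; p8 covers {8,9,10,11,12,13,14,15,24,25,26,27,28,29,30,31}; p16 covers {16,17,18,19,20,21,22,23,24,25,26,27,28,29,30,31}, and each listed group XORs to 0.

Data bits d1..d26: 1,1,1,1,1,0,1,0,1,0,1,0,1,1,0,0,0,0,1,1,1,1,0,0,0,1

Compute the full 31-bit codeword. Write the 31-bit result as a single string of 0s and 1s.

1010111110101011011000011110001

Place data at non-parity positions: p1 p2 1 p4 1 1 1 p8 1 0 1 0 1 0 1 p16 0 1 1 0 0 0 0 1 1 1 1 0 0 0 1
p1 (pos 1,3,5,7,9,11,13,15,17,19,21,23,25,27,29,31): XOR of data positions = 1⊕1⊕1⊕1⊕1⊕1⊕1⊕0⊕1⊕0⊕0⊕1⊕1⊕0⊕1 = 1
p2 (pos 2,3,6,7,10,11,14,15,18,19,22,23,26,27,30,31): XOR of data positions = 1⊕1⊕1⊕0⊕1⊕0⊕1⊕1⊕1⊕0⊕0⊕1⊕1⊕0⊕1 = 0
p4 (pos 4,5,6,7,12,13,14,15,20,21,22,23,28,29,30,31): XOR of data positions = 1⊕1⊕1⊕0⊕1⊕0⊕1⊕0⊕0⊕0⊕0⊕0⊕0⊕0⊕1 = 0
p8 (pos 8,9,10,11,12,13,14,15,24,25,26,27,28,29,30,31): XOR of data positions = 1⊕0⊕1⊕0⊕1⊕0⊕1⊕1⊕1⊕1⊕1⊕0⊕0⊕0⊕1 = 1
p16 (pos 16,17,18,19,20,21,22,23,24,25,26,27,28,29,30,31): XOR of data positions = 0⊕1⊕1⊕0⊕0⊕0⊕0⊕1⊕1⊕1⊕1⊕0⊕0⊕0⊕1 = 1
Codeword: 1010111110101011011000011110001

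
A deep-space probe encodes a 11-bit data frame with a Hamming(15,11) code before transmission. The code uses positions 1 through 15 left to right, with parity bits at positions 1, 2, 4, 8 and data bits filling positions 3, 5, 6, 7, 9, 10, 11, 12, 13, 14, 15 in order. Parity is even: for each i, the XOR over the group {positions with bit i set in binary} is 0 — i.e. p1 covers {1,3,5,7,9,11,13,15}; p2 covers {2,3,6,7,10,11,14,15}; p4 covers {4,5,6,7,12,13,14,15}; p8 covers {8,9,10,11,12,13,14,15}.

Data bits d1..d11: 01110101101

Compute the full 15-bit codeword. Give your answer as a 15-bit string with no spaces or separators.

000011100101101

Place data at non-parity positions: p1 p2 0 p4 1 1 1 p8 0 1 0 1 1 0 1
p1 (pos 1,3,5,7,9,11,13,15): XOR of data positions = 0⊕1⊕1⊕0⊕0⊕1⊕1 = 0
p2 (pos 2,3,6,7,10,11,14,15): XOR of data positions = 0⊕1⊕1⊕1⊕0⊕0⊕1 = 0
p4 (pos 4,5,6,7,12,13,14,15): XOR of data positions = 1⊕1⊕1⊕1⊕1⊕0⊕1 = 0
p8 (pos 8,9,10,11,12,13,14,15): XOR of data positions = 0⊕1⊕0⊕1⊕1⊕0⊕1 = 0
Codeword: 000011100101101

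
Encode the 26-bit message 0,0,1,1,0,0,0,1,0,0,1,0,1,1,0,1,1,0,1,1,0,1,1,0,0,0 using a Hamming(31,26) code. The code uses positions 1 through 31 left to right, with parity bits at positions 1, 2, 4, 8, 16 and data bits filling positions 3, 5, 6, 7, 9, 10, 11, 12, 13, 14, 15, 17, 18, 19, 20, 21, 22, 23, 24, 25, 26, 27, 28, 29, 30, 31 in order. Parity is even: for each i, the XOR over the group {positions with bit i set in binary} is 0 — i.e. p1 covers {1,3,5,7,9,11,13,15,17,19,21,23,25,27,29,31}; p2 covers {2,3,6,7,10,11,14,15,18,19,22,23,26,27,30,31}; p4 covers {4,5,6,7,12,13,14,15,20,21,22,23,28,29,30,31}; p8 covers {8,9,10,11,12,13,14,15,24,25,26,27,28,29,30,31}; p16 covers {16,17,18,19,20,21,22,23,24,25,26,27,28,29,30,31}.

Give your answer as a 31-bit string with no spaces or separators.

Place data at non-parity positions: p1 p2 0 p4 0 1 1 p8 0 0 0 1 0 0 1 p16 0 1 1 0 1 1 0 1 1 0 1 1 0 0 0
p1 (pos 1,3,5,7,9,11,13,15,17,19,21,23,25,27,29,31): XOR of data positions = 0⊕0⊕1⊕0⊕0⊕0⊕1⊕0⊕1⊕1⊕0⊕1⊕1⊕0⊕0 = 0
p2 (pos 2,3,6,7,10,11,14,15,18,19,22,23,26,27,30,31): XOR of data positions = 0⊕1⊕1⊕0⊕0⊕0⊕1⊕1⊕1⊕1⊕0⊕0⊕1⊕0⊕0 = 1
p4 (pos 4,5,6,7,12,13,14,15,20,21,22,23,28,29,30,31): XOR of data positions = 0⊕1⊕1⊕1⊕0⊕0⊕1⊕0⊕1⊕1⊕0⊕1⊕0⊕0⊕0 = 1
p8 (pos 8,9,10,11,12,13,14,15,24,25,26,27,28,29,30,31): XOR of data positions = 0⊕0⊕0⊕1⊕0⊕0⊕1⊕1⊕1⊕0⊕1⊕1⊕0⊕0⊕0 = 0
p16 (pos 16,17,18,19,20,21,22,23,24,25,26,27,28,29,30,31): XOR of data positions = 0⊕1⊕1⊕0⊕1⊕1⊕0⊕1⊕1⊕0⊕1⊕1⊕0⊕0⊕0 = 0
Codeword: 0101011000010010011011011011000

0101011000010010011011011011000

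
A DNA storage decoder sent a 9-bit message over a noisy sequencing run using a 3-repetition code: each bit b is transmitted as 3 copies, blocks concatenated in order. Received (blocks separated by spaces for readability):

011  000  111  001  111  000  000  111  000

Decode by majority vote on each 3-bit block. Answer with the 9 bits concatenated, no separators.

Block 1 (011): 2 ones → 1
Block 2 (000): 0 ones → 0
Block 3 (111): 3 ones → 1
Block 4 (001): 1 one → 0
Block 5 (111): 3 ones → 1
Block 6 (000): 0 ones → 0
Block 7 (000): 0 ones → 0
Block 8 (111): 3 ones → 1
Block 9 (000): 0 ones → 0

101010010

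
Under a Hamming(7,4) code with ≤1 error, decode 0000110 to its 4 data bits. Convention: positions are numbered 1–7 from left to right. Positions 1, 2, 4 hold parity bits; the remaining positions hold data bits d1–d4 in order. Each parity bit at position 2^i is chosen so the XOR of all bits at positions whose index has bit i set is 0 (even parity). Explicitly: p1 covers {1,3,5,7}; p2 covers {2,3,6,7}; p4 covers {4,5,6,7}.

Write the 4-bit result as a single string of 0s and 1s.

s1 (pos 1,3,5,7): 0⊕0⊕1⊕0 = 1
s2 (pos 2,3,6,7): 0⊕0⊕1⊕0 = 1
s4 (pos 4,5,6,7): 0⊕1⊕1⊕0 = 0
Syndrome s4…s1 = 011 → error at position 3.
Flip position 3: 0000110 → 0010110
Read data bits from positions 3,5,6,7: 1110

1110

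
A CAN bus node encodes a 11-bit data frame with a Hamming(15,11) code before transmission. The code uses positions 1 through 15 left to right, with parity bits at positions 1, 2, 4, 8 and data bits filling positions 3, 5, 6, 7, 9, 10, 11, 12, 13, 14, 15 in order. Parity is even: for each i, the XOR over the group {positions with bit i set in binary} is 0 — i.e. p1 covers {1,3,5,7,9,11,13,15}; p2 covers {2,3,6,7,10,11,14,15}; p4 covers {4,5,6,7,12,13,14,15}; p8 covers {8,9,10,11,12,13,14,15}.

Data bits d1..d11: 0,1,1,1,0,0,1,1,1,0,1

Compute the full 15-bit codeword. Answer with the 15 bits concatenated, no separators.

100011100011101

Place data at non-parity positions: p1 p2 0 p4 1 1 1 p8 0 0 1 1 1 0 1
p1 (pos 1,3,5,7,9,11,13,15): XOR of data positions = 0⊕1⊕1⊕0⊕1⊕1⊕1 = 1
p2 (pos 2,3,6,7,10,11,14,15): XOR of data positions = 0⊕1⊕1⊕0⊕1⊕0⊕1 = 0
p4 (pos 4,5,6,7,12,13,14,15): XOR of data positions = 1⊕1⊕1⊕1⊕1⊕0⊕1 = 0
p8 (pos 8,9,10,11,12,13,14,15): XOR of data positions = 0⊕0⊕1⊕1⊕1⊕0⊕1 = 0
Codeword: 100011100011101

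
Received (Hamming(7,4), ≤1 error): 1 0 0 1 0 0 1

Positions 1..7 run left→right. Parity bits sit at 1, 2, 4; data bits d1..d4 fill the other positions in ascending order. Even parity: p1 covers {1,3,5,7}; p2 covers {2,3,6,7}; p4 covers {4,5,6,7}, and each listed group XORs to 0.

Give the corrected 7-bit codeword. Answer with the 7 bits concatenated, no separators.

1101001

s1 (pos 1,3,5,7): 1⊕0⊕0⊕1 = 0
s2 (pos 2,3,6,7): 0⊕0⊕0⊕1 = 1
s4 (pos 4,5,6,7): 1⊕0⊕0⊕1 = 0
Syndrome s4…s1 = 010 → error at position 2.
Flip position 2: 1001001 → 1101001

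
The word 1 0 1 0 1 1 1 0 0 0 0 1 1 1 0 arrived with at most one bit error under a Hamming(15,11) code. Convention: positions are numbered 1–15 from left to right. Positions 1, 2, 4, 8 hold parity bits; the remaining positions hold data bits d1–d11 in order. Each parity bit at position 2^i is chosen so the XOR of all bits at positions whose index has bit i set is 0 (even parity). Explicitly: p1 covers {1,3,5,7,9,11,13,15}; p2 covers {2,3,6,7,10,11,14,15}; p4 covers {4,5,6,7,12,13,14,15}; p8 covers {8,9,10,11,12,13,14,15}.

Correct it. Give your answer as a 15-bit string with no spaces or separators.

101011101001110

s1 (pos 1,3,5,7,9,11,13,15): 1⊕1⊕1⊕1⊕0⊕0⊕1⊕0 = 1
s2 (pos 2,3,6,7,10,11,14,15): 0⊕1⊕1⊕1⊕0⊕0⊕1⊕0 = 0
s4 (pos 4,5,6,7,12,13,14,15): 0⊕1⊕1⊕1⊕1⊕1⊕1⊕0 = 0
s8 (pos 8,9,10,11,12,13,14,15): 0⊕0⊕0⊕0⊕1⊕1⊕1⊕0 = 1
Syndrome s8…s1 = 1001 → error at position 9.
Flip position 9: 101011100001110 → 101011101001110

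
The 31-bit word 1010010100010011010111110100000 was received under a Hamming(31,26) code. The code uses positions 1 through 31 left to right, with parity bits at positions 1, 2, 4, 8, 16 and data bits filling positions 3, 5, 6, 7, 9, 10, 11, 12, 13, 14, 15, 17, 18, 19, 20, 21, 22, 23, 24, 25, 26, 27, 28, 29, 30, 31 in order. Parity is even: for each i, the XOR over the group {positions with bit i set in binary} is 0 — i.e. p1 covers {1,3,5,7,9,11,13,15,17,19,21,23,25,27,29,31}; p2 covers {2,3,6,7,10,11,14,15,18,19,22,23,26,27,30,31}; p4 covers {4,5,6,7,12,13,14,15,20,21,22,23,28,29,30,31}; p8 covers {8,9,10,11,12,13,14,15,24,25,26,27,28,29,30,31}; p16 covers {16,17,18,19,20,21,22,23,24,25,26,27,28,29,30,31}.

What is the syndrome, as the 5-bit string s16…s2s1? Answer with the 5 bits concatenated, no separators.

01111

s1 (pos 1,3,5,7,9,11,13,15,17,19,21,23,25,27,29,31): 1⊕1⊕0⊕0⊕0⊕0⊕0⊕1⊕0⊕0⊕1⊕1⊕0⊕0⊕0⊕0 = 1
s2 (pos 2,3,6,7,10,11,14,15,18,19,22,23,26,27,30,31): 0⊕1⊕1⊕0⊕0⊕0⊕0⊕1⊕1⊕0⊕1⊕1⊕1⊕0⊕0⊕0 = 1
s4 (pos 4,5,6,7,12,13,14,15,20,21,22,23,28,29,30,31): 0⊕0⊕1⊕0⊕1⊕0⊕0⊕1⊕1⊕1⊕1⊕1⊕0⊕0⊕0⊕0 = 1
s8 (pos 8,9,10,11,12,13,14,15,24,25,26,27,28,29,30,31): 1⊕0⊕0⊕0⊕1⊕0⊕0⊕1⊕1⊕0⊕1⊕0⊕0⊕0⊕0⊕0 = 1
s16 (pos 16,17,18,19,20,21,22,23,24,25,26,27,28,29,30,31): 1⊕0⊕1⊕0⊕1⊕1⊕1⊕1⊕1⊕0⊕1⊕0⊕0⊕0⊕0⊕0 = 0
Syndrome s16…s1 = 01111 → error at position 15.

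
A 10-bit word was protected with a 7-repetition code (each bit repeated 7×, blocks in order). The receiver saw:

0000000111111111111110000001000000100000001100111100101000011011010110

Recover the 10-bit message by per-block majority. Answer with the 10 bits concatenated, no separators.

0110001001

Block 1 (0000000): 0 ones → 0
Block 2 (1111111): 7 ones → 1
Block 3 (1111111): 7 ones → 1
Block 4 (0000001): 1 one → 0
Block 5 (0000001): 1 one → 0
Block 6 (0000000): 0 ones → 0
Block 7 (1100111): 5 ones → 1
Block 8 (1001010): 3 ones → 0
Block 9 (0001101): 3 ones → 0
Block 10 (1010110): 4 ones → 1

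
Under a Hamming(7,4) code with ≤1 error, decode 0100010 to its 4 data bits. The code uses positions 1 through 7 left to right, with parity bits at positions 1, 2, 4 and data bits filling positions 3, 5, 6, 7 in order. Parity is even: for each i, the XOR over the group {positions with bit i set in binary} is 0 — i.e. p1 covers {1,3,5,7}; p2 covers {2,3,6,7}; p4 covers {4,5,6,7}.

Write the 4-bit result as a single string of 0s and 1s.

s1 (pos 1,3,5,7): 0⊕0⊕0⊕0 = 0
s2 (pos 2,3,6,7): 1⊕0⊕1⊕0 = 0
s4 (pos 4,5,6,7): 0⊕0⊕1⊕0 = 1
Syndrome s4…s1 = 100 → error at position 4.
Flip position 4: 0100010 → 0101010
Read data bits from positions 3,5,6,7: 0010

0010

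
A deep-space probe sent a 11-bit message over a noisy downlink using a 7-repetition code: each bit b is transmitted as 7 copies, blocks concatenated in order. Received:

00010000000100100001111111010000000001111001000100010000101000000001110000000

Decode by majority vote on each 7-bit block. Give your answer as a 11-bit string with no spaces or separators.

Block 1 (0001000): 1 one → 0
Block 2 (0000100): 1 one → 0
Block 3 (1000011): 3 ones → 0
Block 4 (1111101): 6 ones → 1
Block 5 (0000000): 0 ones → 0
Block 6 (0011110): 4 ones → 1
Block 7 (0100010): 2 ones → 0
Block 8 (0010000): 1 one → 0
Block 9 (1010000): 2 ones → 0
Block 10 (0000111): 3 ones → 0
Block 11 (0000000): 0 ones → 0

00010100000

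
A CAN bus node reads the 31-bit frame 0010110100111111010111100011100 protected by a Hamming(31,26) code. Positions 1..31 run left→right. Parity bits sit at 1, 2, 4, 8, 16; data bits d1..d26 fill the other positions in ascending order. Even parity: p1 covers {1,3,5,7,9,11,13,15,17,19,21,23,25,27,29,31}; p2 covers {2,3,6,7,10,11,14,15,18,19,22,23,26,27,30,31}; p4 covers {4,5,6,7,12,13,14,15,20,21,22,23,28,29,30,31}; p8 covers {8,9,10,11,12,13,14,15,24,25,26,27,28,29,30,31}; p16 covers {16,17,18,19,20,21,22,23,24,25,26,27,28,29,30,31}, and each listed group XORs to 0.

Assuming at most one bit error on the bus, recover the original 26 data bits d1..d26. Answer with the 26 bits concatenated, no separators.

11100011111010111100001100

s1 (pos 1,3,5,7,9,11,13,15,17,19,21,23,25,27,29,31): 0⊕1⊕1⊕0⊕0⊕1⊕1⊕1⊕0⊕0⊕1⊕1⊕0⊕1⊕1⊕0 = 1
s2 (pos 2,3,6,7,10,11,14,15,18,19,22,23,26,27,30,31): 0⊕1⊕1⊕0⊕0⊕1⊕1⊕1⊕1⊕0⊕1⊕1⊕0⊕1⊕0⊕0 = 1
s4 (pos 4,5,6,7,12,13,14,15,20,21,22,23,28,29,30,31): 0⊕1⊕1⊕0⊕1⊕1⊕1⊕1⊕1⊕1⊕1⊕1⊕1⊕1⊕0⊕0 = 0
s8 (pos 8,9,10,11,12,13,14,15,24,25,26,27,28,29,30,31): 1⊕0⊕0⊕1⊕1⊕1⊕1⊕1⊕0⊕0⊕0⊕1⊕1⊕1⊕0⊕0 = 1
s16 (pos 16,17,18,19,20,21,22,23,24,25,26,27,28,29,30,31): 1⊕0⊕1⊕0⊕1⊕1⊕1⊕1⊕0⊕0⊕0⊕1⊕1⊕1⊕0⊕0 = 1
Syndrome s16…s1 = 11011 → error at position 27.
Flip position 27: 0010110100111111010111100011100 → 0010110100111111010111100001100
Read data bits from positions 3,5,6,7,9,10,11,12,13,14,15,17,18,19,20,21,22,23,24,25,26,27,28,29,30,31: 11100011111010111100001100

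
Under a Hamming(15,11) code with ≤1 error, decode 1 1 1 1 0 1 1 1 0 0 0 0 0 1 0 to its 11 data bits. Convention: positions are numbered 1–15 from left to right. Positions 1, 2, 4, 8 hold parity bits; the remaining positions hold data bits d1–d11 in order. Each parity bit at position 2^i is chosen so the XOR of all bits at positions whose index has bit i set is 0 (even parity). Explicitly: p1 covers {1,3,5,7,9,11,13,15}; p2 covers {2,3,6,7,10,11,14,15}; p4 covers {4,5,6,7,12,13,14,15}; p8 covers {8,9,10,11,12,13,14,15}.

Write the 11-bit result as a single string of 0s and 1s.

00110000010

s1 (pos 1,3,5,7,9,11,13,15): 1⊕1⊕0⊕1⊕0⊕0⊕0⊕0 = 1
s2 (pos 2,3,6,7,10,11,14,15): 1⊕1⊕1⊕1⊕0⊕0⊕1⊕0 = 1
s4 (pos 4,5,6,7,12,13,14,15): 1⊕0⊕1⊕1⊕0⊕0⊕1⊕0 = 0
s8 (pos 8,9,10,11,12,13,14,15): 1⊕0⊕0⊕0⊕0⊕0⊕1⊕0 = 0
Syndrome s8…s1 = 0011 → error at position 3.
Flip position 3: 111101110000010 → 110101110000010
Read data bits from positions 3,5,6,7,9,10,11,12,13,14,15: 00110000010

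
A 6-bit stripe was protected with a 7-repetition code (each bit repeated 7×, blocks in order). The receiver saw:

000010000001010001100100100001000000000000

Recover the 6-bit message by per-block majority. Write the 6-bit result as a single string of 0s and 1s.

000000

Block 1 (0000100): 1 one → 0
Block 2 (0000101): 2 ones → 0
Block 3 (0001100): 2 ones → 0
Block 4 (1001000): 2 ones → 0
Block 5 (0100000): 1 one → 0
Block 6 (0000000): 0 ones → 0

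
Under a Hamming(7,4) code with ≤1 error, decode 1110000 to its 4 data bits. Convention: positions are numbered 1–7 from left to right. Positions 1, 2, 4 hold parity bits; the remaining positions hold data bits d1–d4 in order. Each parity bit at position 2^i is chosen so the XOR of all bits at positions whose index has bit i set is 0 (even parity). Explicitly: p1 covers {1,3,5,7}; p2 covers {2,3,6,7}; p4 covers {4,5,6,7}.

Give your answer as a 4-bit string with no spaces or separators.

1000

s1 (pos 1,3,5,7): 1⊕1⊕0⊕0 = 0
s2 (pos 2,3,6,7): 1⊕1⊕0⊕0 = 0
s4 (pos 4,5,6,7): 0⊕0⊕0⊕0 = 0
Syndrome s4…s1 = 000 → no error.
Read data bits from positions 3,5,6,7: 1000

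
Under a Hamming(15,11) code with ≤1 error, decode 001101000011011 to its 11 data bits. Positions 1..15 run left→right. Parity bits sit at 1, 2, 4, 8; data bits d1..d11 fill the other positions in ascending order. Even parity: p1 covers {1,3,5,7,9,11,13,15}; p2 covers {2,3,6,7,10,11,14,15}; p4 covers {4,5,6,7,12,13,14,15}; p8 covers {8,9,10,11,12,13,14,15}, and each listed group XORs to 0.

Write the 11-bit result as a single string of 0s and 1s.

s1 (pos 1,3,5,7,9,11,13,15): 0⊕1⊕0⊕0⊕0⊕1⊕0⊕1 = 1
s2 (pos 2,3,6,7,10,11,14,15): 0⊕1⊕1⊕0⊕0⊕1⊕1⊕1 = 1
s4 (pos 4,5,6,7,12,13,14,15): 1⊕0⊕1⊕0⊕1⊕0⊕1⊕1 = 1
s8 (pos 8,9,10,11,12,13,14,15): 0⊕0⊕0⊕1⊕1⊕0⊕1⊕1 = 0
Syndrome s8…s1 = 0111 → error at position 7.
Flip position 7: 001101000011011 → 001101100011011
Read data bits from positions 3,5,6,7,9,10,11,12,13,14,15: 10110011011

10110011011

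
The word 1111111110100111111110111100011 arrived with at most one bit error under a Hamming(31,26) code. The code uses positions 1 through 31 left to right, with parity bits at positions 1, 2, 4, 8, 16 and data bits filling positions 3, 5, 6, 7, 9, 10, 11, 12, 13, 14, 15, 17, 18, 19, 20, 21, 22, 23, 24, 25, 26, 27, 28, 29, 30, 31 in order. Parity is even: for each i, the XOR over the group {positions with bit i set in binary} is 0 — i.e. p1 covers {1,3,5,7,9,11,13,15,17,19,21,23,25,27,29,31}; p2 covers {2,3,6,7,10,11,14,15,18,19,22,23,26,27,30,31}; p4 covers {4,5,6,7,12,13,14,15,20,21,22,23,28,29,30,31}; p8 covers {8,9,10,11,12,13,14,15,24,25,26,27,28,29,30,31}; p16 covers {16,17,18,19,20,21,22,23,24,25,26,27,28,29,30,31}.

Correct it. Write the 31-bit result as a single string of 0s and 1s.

1111110110100111111110111100011

s1 (pos 1,3,5,7,9,11,13,15,17,19,21,23,25,27,29,31): 1⊕1⊕1⊕1⊕1⊕1⊕0⊕1⊕1⊕1⊕1⊕1⊕1⊕0⊕0⊕1 = 1
s2 (pos 2,3,6,7,10,11,14,15,18,19,22,23,26,27,30,31): 1⊕1⊕1⊕1⊕0⊕1⊕1⊕1⊕1⊕1⊕0⊕1⊕1⊕0⊕1⊕1 = 1
s4 (pos 4,5,6,7,12,13,14,15,20,21,22,23,28,29,30,31): 1⊕1⊕1⊕1⊕0⊕0⊕1⊕1⊕1⊕1⊕0⊕1⊕0⊕0⊕1⊕1 = 1
s8 (pos 8,9,10,11,12,13,14,15,24,25,26,27,28,29,30,31): 1⊕1⊕0⊕1⊕0⊕0⊕1⊕1⊕1⊕1⊕1⊕0⊕0⊕0⊕1⊕1 = 0
s16 (pos 16,17,18,19,20,21,22,23,24,25,26,27,28,29,30,31): 1⊕1⊕1⊕1⊕1⊕1⊕0⊕1⊕1⊕1⊕1⊕0⊕0⊕0⊕1⊕1 = 0
Syndrome s16…s1 = 00111 → error at position 7.
Flip position 7: 1111111110100111111110111100011 → 1111110110100111111110111100011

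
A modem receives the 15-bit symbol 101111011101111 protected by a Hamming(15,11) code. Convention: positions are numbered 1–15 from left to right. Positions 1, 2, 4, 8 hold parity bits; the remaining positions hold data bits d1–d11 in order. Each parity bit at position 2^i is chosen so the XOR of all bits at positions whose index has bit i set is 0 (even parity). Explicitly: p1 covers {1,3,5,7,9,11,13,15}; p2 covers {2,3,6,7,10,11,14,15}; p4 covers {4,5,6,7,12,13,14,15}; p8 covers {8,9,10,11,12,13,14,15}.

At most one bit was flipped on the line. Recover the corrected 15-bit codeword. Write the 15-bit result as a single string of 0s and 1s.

s1 (pos 1,3,5,7,9,11,13,15): 1⊕1⊕1⊕0⊕1⊕0⊕1⊕1 = 0
s2 (pos 2,3,6,7,10,11,14,15): 0⊕1⊕1⊕0⊕1⊕0⊕1⊕1 = 1
s4 (pos 4,5,6,7,12,13,14,15): 1⊕1⊕1⊕0⊕1⊕1⊕1⊕1 = 1
s8 (pos 8,9,10,11,12,13,14,15): 1⊕1⊕1⊕0⊕1⊕1⊕1⊕1 = 1
Syndrome s8…s1 = 1110 → error at position 14.
Flip position 14: 101111011101111 → 101111011101101

101111011101101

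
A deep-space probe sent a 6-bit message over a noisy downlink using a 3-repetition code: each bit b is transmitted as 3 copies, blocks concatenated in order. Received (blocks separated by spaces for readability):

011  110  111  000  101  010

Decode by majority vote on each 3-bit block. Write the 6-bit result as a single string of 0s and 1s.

111010

Block 1 (011): 2 ones → 1
Block 2 (110): 2 ones → 1
Block 3 (111): 3 ones → 1
Block 4 (000): 0 ones → 0
Block 5 (101): 2 ones → 1
Block 6 (010): 1 one → 0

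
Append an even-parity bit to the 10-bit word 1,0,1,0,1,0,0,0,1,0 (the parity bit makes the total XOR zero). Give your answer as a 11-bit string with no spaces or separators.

10101000100

XOR of the 10 data bits: 1⊕0⊕1⊕0⊕1⊕0⊕0⊕0⊕1⊕0 = 0
Parity bit = 0 (so all 11 bits XOR to 0).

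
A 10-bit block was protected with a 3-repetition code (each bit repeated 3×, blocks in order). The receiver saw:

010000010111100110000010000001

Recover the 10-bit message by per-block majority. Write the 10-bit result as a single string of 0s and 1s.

Block 1 (010): 1 one → 0
Block 2 (000): 0 ones → 0
Block 3 (010): 1 one → 0
Block 4 (111): 3 ones → 1
Block 5 (100): 1 one → 0
Block 6 (110): 2 ones → 1
Block 7 (000): 0 ones → 0
Block 8 (010): 1 one → 0
Block 9 (000): 0 ones → 0
Block 10 (001): 1 one → 0

0001010000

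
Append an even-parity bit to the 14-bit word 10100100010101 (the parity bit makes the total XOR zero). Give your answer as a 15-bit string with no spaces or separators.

101001000101010

XOR of the 14 data bits: 1⊕0⊕1⊕0⊕0⊕1⊕0⊕0⊕0⊕1⊕0⊕1⊕0⊕1 = 0
Parity bit = 0 (so all 15 bits XOR to 0).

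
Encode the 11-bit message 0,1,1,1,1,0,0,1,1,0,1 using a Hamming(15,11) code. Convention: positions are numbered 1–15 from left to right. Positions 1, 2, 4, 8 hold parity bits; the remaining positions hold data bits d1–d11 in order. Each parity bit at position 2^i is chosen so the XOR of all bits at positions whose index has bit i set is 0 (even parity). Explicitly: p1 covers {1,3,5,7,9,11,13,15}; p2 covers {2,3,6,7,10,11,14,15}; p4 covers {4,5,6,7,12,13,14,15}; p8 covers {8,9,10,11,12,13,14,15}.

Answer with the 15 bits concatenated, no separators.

Place data at non-parity positions: p1 p2 0 p4 1 1 1 p8 1 0 0 1 1 0 1
p1 (pos 1,3,5,7,9,11,13,15): XOR of data positions = 0⊕1⊕1⊕1⊕0⊕1⊕1 = 1
p2 (pos 2,3,6,7,10,11,14,15): XOR of data positions = 0⊕1⊕1⊕0⊕0⊕0⊕1 = 1
p4 (pos 4,5,6,7,12,13,14,15): XOR of data positions = 1⊕1⊕1⊕1⊕1⊕0⊕1 = 0
p8 (pos 8,9,10,11,12,13,14,15): XOR of data positions = 1⊕0⊕0⊕1⊕1⊕0⊕1 = 0
Codeword: 110011101001101

110011101001101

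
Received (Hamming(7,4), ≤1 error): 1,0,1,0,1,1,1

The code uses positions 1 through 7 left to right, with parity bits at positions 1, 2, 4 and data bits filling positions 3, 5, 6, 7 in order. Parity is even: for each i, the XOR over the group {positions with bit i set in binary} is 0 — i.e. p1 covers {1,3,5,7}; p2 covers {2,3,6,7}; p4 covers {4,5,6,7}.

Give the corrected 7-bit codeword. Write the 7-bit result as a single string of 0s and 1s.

1010101

s1 (pos 1,3,5,7): 1⊕1⊕1⊕1 = 0
s2 (pos 2,3,6,7): 0⊕1⊕1⊕1 = 1
s4 (pos 4,5,6,7): 0⊕1⊕1⊕1 = 1
Syndrome s4…s1 = 110 → error at position 6.
Flip position 6: 1010111 → 1010101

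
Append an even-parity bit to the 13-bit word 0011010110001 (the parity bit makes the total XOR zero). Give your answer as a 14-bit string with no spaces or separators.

XOR of the 13 data bits: 0⊕0⊕1⊕1⊕0⊕1⊕0⊕1⊕1⊕0⊕0⊕0⊕1 = 0
Parity bit = 0 (so all 14 bits XOR to 0).

00110101100010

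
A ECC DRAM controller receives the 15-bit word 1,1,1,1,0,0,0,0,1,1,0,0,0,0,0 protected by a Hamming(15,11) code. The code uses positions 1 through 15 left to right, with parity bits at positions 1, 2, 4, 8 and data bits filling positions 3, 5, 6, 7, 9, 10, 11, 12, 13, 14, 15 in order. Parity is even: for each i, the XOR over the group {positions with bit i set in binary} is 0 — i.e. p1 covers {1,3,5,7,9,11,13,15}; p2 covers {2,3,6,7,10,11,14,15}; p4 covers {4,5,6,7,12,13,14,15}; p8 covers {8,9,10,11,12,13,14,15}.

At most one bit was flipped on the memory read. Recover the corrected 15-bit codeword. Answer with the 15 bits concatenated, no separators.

s1 (pos 1,3,5,7,9,11,13,15): 1⊕1⊕0⊕0⊕1⊕0⊕0⊕0 = 1
s2 (pos 2,3,6,7,10,11,14,15): 1⊕1⊕0⊕0⊕1⊕0⊕0⊕0 = 1
s4 (pos 4,5,6,7,12,13,14,15): 1⊕0⊕0⊕0⊕0⊕0⊕0⊕0 = 1
s8 (pos 8,9,10,11,12,13,14,15): 0⊕1⊕1⊕0⊕0⊕0⊕0⊕0 = 0
Syndrome s8…s1 = 0111 → error at position 7.
Flip position 7: 111100001100000 → 111100101100000

111100101100000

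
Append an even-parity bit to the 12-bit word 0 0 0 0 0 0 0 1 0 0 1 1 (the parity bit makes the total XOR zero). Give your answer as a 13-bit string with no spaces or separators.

XOR of the 12 data bits: 0⊕0⊕0⊕0⊕0⊕0⊕0⊕1⊕0⊕0⊕1⊕1 = 1
Parity bit = 1 (so all 13 bits XOR to 0).

0000000100111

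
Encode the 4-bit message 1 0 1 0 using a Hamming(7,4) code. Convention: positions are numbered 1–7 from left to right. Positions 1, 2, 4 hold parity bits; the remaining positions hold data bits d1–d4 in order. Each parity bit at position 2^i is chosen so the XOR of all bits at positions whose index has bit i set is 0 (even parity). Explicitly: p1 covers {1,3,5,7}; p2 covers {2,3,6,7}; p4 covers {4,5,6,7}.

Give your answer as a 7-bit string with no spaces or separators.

Place data at non-parity positions: p1 p2 1 p4 0 1 0
p1 (pos 1,3,5,7): XOR of data positions = 1⊕0⊕0 = 1
p2 (pos 2,3,6,7): XOR of data positions = 1⊕1⊕0 = 0
p4 (pos 4,5,6,7): XOR of data positions = 0⊕1⊕0 = 1
Codeword: 1011010

1011010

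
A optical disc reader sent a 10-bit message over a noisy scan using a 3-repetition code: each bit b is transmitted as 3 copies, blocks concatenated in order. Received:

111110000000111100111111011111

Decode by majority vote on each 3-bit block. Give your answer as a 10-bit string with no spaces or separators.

Block 1 (111): 3 ones → 1
Block 2 (110): 2 ones → 1
Block 3 (000): 0 ones → 0
Block 4 (000): 0 ones → 0
Block 5 (111): 3 ones → 1
Block 6 (100): 1 one → 0
Block 7 (111): 3 ones → 1
Block 8 (111): 3 ones → 1
Block 9 (011): 2 ones → 1
Block 10 (111): 3 ones → 1

1100101111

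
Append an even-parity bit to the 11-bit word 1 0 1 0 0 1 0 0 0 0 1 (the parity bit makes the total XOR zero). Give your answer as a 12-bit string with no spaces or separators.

XOR of the 11 data bits: 1⊕0⊕1⊕0⊕0⊕1⊕0⊕0⊕0⊕0⊕1 = 0
Parity bit = 0 (so all 12 bits XOR to 0).

101001000010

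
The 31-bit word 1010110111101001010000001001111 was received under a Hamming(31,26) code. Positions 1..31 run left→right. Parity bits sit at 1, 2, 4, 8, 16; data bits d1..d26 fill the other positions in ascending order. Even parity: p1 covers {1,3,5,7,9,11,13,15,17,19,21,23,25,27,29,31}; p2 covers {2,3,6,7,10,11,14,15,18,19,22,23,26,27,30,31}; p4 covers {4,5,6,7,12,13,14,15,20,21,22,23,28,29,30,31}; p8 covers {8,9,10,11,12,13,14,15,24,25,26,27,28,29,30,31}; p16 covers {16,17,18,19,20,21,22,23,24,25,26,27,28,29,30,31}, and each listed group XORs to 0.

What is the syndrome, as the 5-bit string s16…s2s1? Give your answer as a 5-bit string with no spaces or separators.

10111

s1 (pos 1,3,5,7,9,11,13,15,17,19,21,23,25,27,29,31): 1⊕1⊕1⊕0⊕1⊕1⊕1⊕0⊕0⊕0⊕0⊕0⊕1⊕0⊕1⊕1 = 1
s2 (pos 2,3,6,7,10,11,14,15,18,19,22,23,26,27,30,31): 0⊕1⊕1⊕0⊕1⊕1⊕0⊕0⊕1⊕0⊕0⊕0⊕0⊕0⊕1⊕1 = 1
s4 (pos 4,5,6,7,12,13,14,15,20,21,22,23,28,29,30,31): 0⊕1⊕1⊕0⊕0⊕1⊕0⊕0⊕0⊕0⊕0⊕0⊕1⊕1⊕1⊕1 = 1
s8 (pos 8,9,10,11,12,13,14,15,24,25,26,27,28,29,30,31): 1⊕1⊕1⊕1⊕0⊕1⊕0⊕0⊕0⊕1⊕0⊕0⊕1⊕1⊕1⊕1 = 0
s16 (pos 16,17,18,19,20,21,22,23,24,25,26,27,28,29,30,31): 1⊕0⊕1⊕0⊕0⊕0⊕0⊕0⊕0⊕1⊕0⊕0⊕1⊕1⊕1⊕1 = 1
Syndrome s16…s1 = 10111 → error at position 23.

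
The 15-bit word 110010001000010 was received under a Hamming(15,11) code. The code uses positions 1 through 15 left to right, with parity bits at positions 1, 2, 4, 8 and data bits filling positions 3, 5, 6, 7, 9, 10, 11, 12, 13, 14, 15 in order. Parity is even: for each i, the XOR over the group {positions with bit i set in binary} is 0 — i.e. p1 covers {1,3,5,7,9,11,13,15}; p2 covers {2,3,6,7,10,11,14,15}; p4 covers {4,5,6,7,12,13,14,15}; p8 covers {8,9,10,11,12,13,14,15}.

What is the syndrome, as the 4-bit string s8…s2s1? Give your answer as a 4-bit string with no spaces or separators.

0001

s1 (pos 1,3,5,7,9,11,13,15): 1⊕0⊕1⊕0⊕1⊕0⊕0⊕0 = 1
s2 (pos 2,3,6,7,10,11,14,15): 1⊕0⊕0⊕0⊕0⊕0⊕1⊕0 = 0
s4 (pos 4,5,6,7,12,13,14,15): 0⊕1⊕0⊕0⊕0⊕0⊕1⊕0 = 0
s8 (pos 8,9,10,11,12,13,14,15): 0⊕1⊕0⊕0⊕0⊕0⊕1⊕0 = 0
Syndrome s8…s1 = 0001 → error at position 1.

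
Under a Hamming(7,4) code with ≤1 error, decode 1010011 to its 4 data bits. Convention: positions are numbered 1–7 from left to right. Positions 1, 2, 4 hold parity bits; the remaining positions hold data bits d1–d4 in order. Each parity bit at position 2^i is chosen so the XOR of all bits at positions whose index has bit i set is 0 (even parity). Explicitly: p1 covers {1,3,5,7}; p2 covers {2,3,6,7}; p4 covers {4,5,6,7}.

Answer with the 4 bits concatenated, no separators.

s1 (pos 1,3,5,7): 1⊕1⊕0⊕1 = 1
s2 (pos 2,3,6,7): 0⊕1⊕1⊕1 = 1
s4 (pos 4,5,6,7): 0⊕0⊕1⊕1 = 0
Syndrome s4…s1 = 011 → error at position 3.
Flip position 3: 1010011 → 1000011
Read data bits from positions 3,5,6,7: 0011

0011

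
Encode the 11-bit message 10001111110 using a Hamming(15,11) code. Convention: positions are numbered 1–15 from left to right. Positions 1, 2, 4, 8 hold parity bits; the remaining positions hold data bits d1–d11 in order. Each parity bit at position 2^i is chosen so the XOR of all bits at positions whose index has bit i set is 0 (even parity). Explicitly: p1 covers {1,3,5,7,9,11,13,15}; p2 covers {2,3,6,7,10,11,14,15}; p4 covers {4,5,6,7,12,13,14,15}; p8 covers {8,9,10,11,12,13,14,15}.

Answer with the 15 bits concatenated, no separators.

001100001111110

Place data at non-parity positions: p1 p2 1 p4 0 0 0 p8 1 1 1 1 1 1 0
p1 (pos 1,3,5,7,9,11,13,15): XOR of data positions = 1⊕0⊕0⊕1⊕1⊕1⊕0 = 0
p2 (pos 2,3,6,7,10,11,14,15): XOR of data positions = 1⊕0⊕0⊕1⊕1⊕1⊕0 = 0
p4 (pos 4,5,6,7,12,13,14,15): XOR of data positions = 0⊕0⊕0⊕1⊕1⊕1⊕0 = 1
p8 (pos 8,9,10,11,12,13,14,15): XOR of data positions = 1⊕1⊕1⊕1⊕1⊕1⊕0 = 0
Codeword: 001100001111110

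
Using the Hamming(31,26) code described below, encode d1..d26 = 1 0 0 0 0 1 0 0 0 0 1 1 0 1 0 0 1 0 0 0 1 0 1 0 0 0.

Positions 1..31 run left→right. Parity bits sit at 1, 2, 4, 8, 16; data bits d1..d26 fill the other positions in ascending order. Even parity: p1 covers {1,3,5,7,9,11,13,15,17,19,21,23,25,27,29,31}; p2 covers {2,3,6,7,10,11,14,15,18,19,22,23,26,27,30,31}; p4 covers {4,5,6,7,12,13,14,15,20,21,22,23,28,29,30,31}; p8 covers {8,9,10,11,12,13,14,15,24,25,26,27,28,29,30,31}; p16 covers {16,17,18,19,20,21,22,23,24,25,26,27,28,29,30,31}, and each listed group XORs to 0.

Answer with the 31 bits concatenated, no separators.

Place data at non-parity positions: p1 p2 1 p4 0 0 0 p8 0 1 0 0 0 0 1 p16 1 0 1 0 0 1 0 0 0 1 0 1 0 0 0
p1 (pos 1,3,5,7,9,11,13,15,17,19,21,23,25,27,29,31): XOR of data positions = 1⊕0⊕0⊕0⊕0⊕0⊕1⊕1⊕1⊕0⊕0⊕0⊕0⊕0⊕0 = 0
p2 (pos 2,3,6,7,10,11,14,15,18,19,22,23,26,27,30,31): XOR of data positions = 1⊕0⊕0⊕1⊕0⊕0⊕1⊕0⊕1⊕1⊕0⊕1⊕0⊕0⊕0 = 0
p4 (pos 4,5,6,7,12,13,14,15,20,21,22,23,28,29,30,31): XOR of data positions = 0⊕0⊕0⊕0⊕0⊕0⊕1⊕0⊕0⊕1⊕0⊕1⊕0⊕0⊕0 = 1
p8 (pos 8,9,10,11,12,13,14,15,24,25,26,27,28,29,30,31): XOR of data positions = 0⊕1⊕0⊕0⊕0⊕0⊕1⊕0⊕0⊕1⊕0⊕1⊕0⊕0⊕0 = 0
p16 (pos 16,17,18,19,20,21,22,23,24,25,26,27,28,29,30,31): XOR of data positions = 1⊕0⊕1⊕0⊕0⊕1⊕0⊕0⊕0⊕1⊕0⊕1⊕0⊕0⊕0 = 1
Codeword: 0011000001000011101001000101000

0011000001000011101001000101000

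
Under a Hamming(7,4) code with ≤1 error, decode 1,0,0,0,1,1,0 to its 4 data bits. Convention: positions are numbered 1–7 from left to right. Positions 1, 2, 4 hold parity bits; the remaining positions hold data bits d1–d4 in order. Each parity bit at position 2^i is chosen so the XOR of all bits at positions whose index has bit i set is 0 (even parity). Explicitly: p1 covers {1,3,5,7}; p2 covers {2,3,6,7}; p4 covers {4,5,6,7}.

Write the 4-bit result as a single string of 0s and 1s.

0110

s1 (pos 1,3,5,7): 1⊕0⊕1⊕0 = 0
s2 (pos 2,3,6,7): 0⊕0⊕1⊕0 = 1
s4 (pos 4,5,6,7): 0⊕1⊕1⊕0 = 0
Syndrome s4…s1 = 010 → error at position 2.
Flip position 2: 1000110 → 1100110
Read data bits from positions 3,5,6,7: 0110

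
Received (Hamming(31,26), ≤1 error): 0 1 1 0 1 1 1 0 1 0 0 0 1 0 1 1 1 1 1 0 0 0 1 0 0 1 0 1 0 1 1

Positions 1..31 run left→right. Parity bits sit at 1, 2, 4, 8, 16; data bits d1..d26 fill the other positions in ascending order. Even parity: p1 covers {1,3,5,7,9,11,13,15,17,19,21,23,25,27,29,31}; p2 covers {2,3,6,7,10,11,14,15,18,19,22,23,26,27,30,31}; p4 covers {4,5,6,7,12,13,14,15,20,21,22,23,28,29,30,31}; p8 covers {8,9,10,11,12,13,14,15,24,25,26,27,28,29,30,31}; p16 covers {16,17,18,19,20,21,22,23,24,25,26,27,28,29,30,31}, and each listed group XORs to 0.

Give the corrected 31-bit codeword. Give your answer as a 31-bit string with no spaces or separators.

s1 (pos 1,3,5,7,9,11,13,15,17,19,21,23,25,27,29,31): 0⊕1⊕1⊕1⊕1⊕0⊕1⊕1⊕1⊕1⊕0⊕1⊕0⊕0⊕0⊕1 = 0
s2 (pos 2,3,6,7,10,11,14,15,18,19,22,23,26,27,30,31): 1⊕1⊕1⊕1⊕0⊕0⊕0⊕1⊕1⊕1⊕0⊕1⊕1⊕0⊕1⊕1 = 1
s4 (pos 4,5,6,7,12,13,14,15,20,21,22,23,28,29,30,31): 0⊕1⊕1⊕1⊕0⊕1⊕0⊕1⊕0⊕0⊕0⊕1⊕1⊕0⊕1⊕1 = 1
s8 (pos 8,9,10,11,12,13,14,15,24,25,26,27,28,29,30,31): 0⊕1⊕0⊕0⊕0⊕1⊕0⊕1⊕0⊕0⊕1⊕0⊕1⊕0⊕1⊕1 = 1
s16 (pos 16,17,18,19,20,21,22,23,24,25,26,27,28,29,30,31): 1⊕1⊕1⊕1⊕0⊕0⊕0⊕1⊕0⊕0⊕1⊕0⊕1⊕0⊕1⊕1 = 1
Syndrome s16…s1 = 11110 → error at position 30.
Flip position 30: 0110111010001011111000100101011 → 0110111010001011111000100101001

0110111010001011111000100101001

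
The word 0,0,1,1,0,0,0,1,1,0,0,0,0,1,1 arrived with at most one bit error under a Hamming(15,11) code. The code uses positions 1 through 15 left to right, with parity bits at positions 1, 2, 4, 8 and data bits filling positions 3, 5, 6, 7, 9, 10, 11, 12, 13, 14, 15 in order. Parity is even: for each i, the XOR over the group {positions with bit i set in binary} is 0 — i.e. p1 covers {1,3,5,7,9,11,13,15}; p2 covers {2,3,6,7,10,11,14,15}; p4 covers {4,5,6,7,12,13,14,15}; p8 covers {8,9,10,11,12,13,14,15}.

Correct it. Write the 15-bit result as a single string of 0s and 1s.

001100111000011

s1 (pos 1,3,5,7,9,11,13,15): 0⊕1⊕0⊕0⊕1⊕0⊕0⊕1 = 1
s2 (pos 2,3,6,7,10,11,14,15): 0⊕1⊕0⊕0⊕0⊕0⊕1⊕1 = 1
s4 (pos 4,5,6,7,12,13,14,15): 1⊕0⊕0⊕0⊕0⊕0⊕1⊕1 = 1
s8 (pos 8,9,10,11,12,13,14,15): 1⊕1⊕0⊕0⊕0⊕0⊕1⊕1 = 0
Syndrome s8…s1 = 0111 → error at position 7.
Flip position 7: 001100011000011 → 001100111000011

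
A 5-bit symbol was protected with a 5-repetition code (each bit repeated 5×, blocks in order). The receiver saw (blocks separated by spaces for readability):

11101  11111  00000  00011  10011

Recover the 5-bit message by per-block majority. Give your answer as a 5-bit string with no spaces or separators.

Block 1 (11101): 4 ones → 1
Block 2 (11111): 5 ones → 1
Block 3 (00000): 0 ones → 0
Block 4 (00011): 2 ones → 0
Block 5 (10011): 3 ones → 1

11001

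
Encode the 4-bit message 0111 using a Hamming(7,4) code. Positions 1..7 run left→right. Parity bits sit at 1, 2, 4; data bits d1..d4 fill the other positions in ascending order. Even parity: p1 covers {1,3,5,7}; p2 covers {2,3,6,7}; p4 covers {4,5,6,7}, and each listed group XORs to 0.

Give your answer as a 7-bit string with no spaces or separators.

Place data at non-parity positions: p1 p2 0 p4 1 1 1
p1 (pos 1,3,5,7): XOR of data positions = 0⊕1⊕1 = 0
p2 (pos 2,3,6,7): XOR of data positions = 0⊕1⊕1 = 0
p4 (pos 4,5,6,7): XOR of data positions = 1⊕1⊕1 = 1
Codeword: 0001111

0001111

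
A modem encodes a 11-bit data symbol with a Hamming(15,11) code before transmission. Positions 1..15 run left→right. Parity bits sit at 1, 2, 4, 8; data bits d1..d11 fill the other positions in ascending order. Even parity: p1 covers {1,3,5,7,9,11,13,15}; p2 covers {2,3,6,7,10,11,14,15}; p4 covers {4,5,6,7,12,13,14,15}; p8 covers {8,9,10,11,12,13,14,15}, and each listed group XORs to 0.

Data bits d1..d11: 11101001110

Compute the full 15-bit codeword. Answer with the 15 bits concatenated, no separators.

011111001001110

Place data at non-parity positions: p1 p2 1 p4 1 1 0 p8 1 0 0 1 1 1 0
p1 (pos 1,3,5,7,9,11,13,15): XOR of data positions = 1⊕1⊕0⊕1⊕0⊕1⊕0 = 0
p2 (pos 2,3,6,7,10,11,14,15): XOR of data positions = 1⊕1⊕0⊕0⊕0⊕1⊕0 = 1
p4 (pos 4,5,6,7,12,13,14,15): XOR of data positions = 1⊕1⊕0⊕1⊕1⊕1⊕0 = 1
p8 (pos 8,9,10,11,12,13,14,15): XOR of data positions = 1⊕0⊕0⊕1⊕1⊕1⊕0 = 0
Codeword: 011111001001110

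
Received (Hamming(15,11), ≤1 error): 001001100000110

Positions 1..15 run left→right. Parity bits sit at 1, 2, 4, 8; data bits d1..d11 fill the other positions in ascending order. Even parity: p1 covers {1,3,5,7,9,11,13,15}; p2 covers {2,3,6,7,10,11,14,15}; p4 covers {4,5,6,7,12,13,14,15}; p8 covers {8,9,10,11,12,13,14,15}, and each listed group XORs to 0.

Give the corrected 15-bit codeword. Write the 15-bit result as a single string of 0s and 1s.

s1 (pos 1,3,5,7,9,11,13,15): 0⊕1⊕0⊕1⊕0⊕0⊕1⊕0 = 1
s2 (pos 2,3,6,7,10,11,14,15): 0⊕1⊕1⊕1⊕0⊕0⊕1⊕0 = 0
s4 (pos 4,5,6,7,12,13,14,15): 0⊕0⊕1⊕1⊕0⊕1⊕1⊕0 = 0
s8 (pos 8,9,10,11,12,13,14,15): 0⊕0⊕0⊕0⊕0⊕1⊕1⊕0 = 0
Syndrome s8…s1 = 0001 → error at position 1.
Flip position 1: 001001100000110 → 101001100000110

101001100000110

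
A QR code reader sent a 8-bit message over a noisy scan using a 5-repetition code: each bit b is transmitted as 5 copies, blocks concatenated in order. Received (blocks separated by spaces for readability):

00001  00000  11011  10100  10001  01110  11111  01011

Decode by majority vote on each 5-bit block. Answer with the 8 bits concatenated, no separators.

Block 1 (00001): 1 one → 0
Block 2 (00000): 0 ones → 0
Block 3 (11011): 4 ones → 1
Block 4 (10100): 2 ones → 0
Block 5 (10001): 2 ones → 0
Block 6 (01110): 3 ones → 1
Block 7 (11111): 5 ones → 1
Block 8 (01011): 3 ones → 1

00100111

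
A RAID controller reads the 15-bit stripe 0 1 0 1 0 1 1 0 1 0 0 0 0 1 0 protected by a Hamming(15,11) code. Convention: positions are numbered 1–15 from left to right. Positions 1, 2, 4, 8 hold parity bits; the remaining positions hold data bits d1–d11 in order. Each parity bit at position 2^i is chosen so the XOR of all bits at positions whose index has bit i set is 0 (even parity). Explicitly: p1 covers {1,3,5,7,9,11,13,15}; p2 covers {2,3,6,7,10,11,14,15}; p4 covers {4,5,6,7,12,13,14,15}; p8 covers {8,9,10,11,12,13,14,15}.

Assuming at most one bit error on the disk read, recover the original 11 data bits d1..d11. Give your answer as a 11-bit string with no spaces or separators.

s1 (pos 1,3,5,7,9,11,13,15): 0⊕0⊕0⊕1⊕1⊕0⊕0⊕0 = 0
s2 (pos 2,3,6,7,10,11,14,15): 1⊕0⊕1⊕1⊕0⊕0⊕1⊕0 = 0
s4 (pos 4,5,6,7,12,13,14,15): 1⊕0⊕1⊕1⊕0⊕0⊕1⊕0 = 0
s8 (pos 8,9,10,11,12,13,14,15): 0⊕1⊕0⊕0⊕0⊕0⊕1⊕0 = 0
Syndrome s8…s1 = 0000 → no error.
Read data bits from positions 3,5,6,7,9,10,11,12,13,14,15: 00111000010

00111000010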